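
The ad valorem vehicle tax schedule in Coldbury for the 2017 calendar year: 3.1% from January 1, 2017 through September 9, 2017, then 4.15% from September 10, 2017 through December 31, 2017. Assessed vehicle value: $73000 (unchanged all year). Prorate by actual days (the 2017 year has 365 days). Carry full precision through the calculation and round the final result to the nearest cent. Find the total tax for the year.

$2500.30

January 1 – September 9, 2017: 252 days at 3.1% → $73000 × 3.1% × 252/365 = $1562.4000
September 10 – December 31, 2017: 113 days at 4.15% → $73000 × 4.15% × 113/365 = $937.9000
Total = $2500.3000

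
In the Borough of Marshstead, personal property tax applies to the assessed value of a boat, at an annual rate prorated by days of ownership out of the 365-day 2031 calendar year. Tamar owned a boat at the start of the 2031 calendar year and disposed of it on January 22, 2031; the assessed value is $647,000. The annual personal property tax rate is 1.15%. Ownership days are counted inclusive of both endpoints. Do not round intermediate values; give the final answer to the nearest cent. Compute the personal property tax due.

$448.47

Days held (January 1 – January 22, 2031): 22 out of 365
Tax = $647,000 × 1.15% × 22/365 = $448.4685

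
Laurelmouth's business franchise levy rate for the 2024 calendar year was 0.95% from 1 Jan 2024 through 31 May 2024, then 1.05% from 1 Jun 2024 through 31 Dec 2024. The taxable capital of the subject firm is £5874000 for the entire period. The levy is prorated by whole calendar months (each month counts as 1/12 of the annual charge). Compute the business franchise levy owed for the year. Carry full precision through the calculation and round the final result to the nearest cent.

1 Jan – 31 May 2024: 5 months at 0.95% → £5874000 × 0.95% × 5/12 = £23251.2500
1 Jun – 31 Dec 2024: 7 months at 1.05% → £5874000 × 1.05% × 7/12 = £35978.2500
Total = £59229.5000

£59229.50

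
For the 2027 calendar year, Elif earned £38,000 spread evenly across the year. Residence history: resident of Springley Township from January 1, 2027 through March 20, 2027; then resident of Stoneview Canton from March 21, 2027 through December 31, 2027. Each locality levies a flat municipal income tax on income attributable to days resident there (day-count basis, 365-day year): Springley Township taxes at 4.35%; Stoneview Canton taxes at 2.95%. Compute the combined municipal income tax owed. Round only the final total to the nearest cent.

£1,236.15

Springley Township, January 1 – March 20, 2027: 79 days → £38,000 × 4.35% × 79/365 = £357.7726
Stoneview Canton, March 21 – December 31, 2027: 286 days → £38,000 × 2.95% × 286/365 = £878.3726
Total = £1,236.1452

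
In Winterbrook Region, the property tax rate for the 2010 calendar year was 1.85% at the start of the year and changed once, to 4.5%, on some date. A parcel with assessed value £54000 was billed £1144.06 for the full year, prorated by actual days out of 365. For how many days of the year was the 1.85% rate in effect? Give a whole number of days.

Let d = days at the first rate; then 365 − d days at the second rate.
£54000 × [1.85%·d + 4.5%·(365−d)] / 365 = £1144.06
Solving gives d = 328, so the new rate took effect on 25 Nov 2010.

328 days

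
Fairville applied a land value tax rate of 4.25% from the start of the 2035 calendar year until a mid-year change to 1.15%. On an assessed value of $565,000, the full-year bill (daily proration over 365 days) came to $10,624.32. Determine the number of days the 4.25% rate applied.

86 days

Let d = days at the first rate; then 365 − d days at the second rate.
$565,000 × [4.25%·d + 1.15%·(365−d)] / 365 = $10,624.32
Solving gives d = 86, so the new rate took effect on 28 Mar 2035.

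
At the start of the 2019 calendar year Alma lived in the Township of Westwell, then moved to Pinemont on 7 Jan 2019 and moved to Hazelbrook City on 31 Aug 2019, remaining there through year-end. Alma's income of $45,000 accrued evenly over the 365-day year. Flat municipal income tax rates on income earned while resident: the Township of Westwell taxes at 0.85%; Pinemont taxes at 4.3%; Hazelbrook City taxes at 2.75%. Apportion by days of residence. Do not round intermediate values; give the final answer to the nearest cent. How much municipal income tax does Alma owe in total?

The Township of Westwell, 1 Jan – 6 Jan 2019: 6 days → $45,000 × 0.85% × 6/365 = $6.2877
Pinemont, 7 Jan – 30 Aug 2019: 236 days → $45,000 × 4.3% × 236/365 = $1,251.1233
Hazelbrook City, 31 Aug – 31 Dec 2019: 123 days → $45,000 × 2.75% × 123/365 = $417.0205
Total = $1,674.4315

$1,674.43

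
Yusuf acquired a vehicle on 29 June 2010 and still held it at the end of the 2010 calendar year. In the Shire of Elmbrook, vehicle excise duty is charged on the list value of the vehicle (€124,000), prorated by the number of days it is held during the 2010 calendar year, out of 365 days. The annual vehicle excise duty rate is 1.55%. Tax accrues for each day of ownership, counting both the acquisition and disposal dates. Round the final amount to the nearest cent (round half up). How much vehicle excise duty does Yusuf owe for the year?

Days held (29 June – 31 December 2010): 186 out of 365
Tax = €124,000 × 1.55% × 186/365 = €979.4301

€979.43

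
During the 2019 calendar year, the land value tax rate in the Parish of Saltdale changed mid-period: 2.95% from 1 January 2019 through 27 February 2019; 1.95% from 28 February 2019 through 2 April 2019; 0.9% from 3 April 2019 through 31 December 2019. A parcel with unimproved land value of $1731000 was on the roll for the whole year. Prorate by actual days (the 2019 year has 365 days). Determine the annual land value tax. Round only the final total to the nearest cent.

$22910.85

1 January – 27 February 2019: 58 days at 2.95% → $1731000 × 2.95% × 58/365 = $8114.3589
28 February – 2 April 2019: 34 days at 1.95% → $1731000 × 1.95% × 34/365 = $3144.2548
3 April – 31 December 2019: 273 days at 0.9% → $1731000 × 0.9% × 273/365 = $11652.2384
Total = $22910.8521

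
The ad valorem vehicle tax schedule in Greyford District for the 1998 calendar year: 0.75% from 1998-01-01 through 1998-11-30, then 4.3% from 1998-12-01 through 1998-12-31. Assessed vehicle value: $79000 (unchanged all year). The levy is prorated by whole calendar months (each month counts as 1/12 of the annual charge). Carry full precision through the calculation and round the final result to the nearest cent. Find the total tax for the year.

1998-01-01 to 1998-11-30: 11 months at 0.75% → $79000 × 0.75% × 11/12 = $543.1250
1998-12-01 to 1998-12-31: 1 month at 4.3% → $79000 × 4.3% × 1/12 = $283.0833
Total = $826.2083

$826.21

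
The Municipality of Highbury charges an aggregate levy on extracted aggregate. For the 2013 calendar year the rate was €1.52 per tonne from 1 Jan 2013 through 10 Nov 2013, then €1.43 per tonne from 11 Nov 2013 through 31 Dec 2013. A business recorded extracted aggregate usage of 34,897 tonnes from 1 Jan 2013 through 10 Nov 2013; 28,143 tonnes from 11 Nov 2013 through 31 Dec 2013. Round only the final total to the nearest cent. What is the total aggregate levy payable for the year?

1 Jan – 10 Nov 2013: 34,897 tonnes at €1.52/tonne → €53,043.44
11 Nov – 31 Dec 2013: 28,143 tonnes at €1.43/tonne → €40,244.49

€93,287.93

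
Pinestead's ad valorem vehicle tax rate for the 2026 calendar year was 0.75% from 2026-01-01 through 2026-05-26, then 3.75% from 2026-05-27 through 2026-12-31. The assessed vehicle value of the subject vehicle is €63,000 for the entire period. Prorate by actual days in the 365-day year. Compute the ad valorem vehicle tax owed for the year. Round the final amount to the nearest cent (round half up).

€1,606.50

2026-01-01 to 2026-05-26: 146 days at 0.75% → €63,000 × 0.75% × 146/365 = €189.0000
2026-05-27 to 2026-12-31: 219 days at 3.75% → €63,000 × 3.75% × 219/365 = €1,417.5000
Total = €1,606.5000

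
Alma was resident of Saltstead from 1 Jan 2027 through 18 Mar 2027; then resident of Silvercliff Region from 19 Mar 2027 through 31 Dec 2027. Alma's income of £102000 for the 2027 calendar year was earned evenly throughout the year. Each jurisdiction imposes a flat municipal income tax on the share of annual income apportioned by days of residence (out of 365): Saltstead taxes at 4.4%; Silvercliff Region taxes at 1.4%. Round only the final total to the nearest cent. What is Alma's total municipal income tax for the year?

£2073.53

Saltstead, 1 Jan – 18 Mar 2027: 77 days → £102000 × 4.4% × 77/365 = £946.7836
Silvercliff Region, 19 Mar – 31 Dec 2027: 288 days → £102000 × 1.4% × 288/365 = £1126.7507
Total = £2073.5342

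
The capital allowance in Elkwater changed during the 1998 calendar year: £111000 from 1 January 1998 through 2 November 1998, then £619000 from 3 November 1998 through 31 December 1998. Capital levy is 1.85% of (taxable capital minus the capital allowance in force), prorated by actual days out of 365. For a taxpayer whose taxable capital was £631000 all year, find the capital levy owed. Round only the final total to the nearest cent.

1 January – 2 November 1998: 306 days, exemption £111000 → (£631000 − £111000) × 1.85% × 306/365 = £8064.9863
3 November – 31 December 1998: 59 days, exemption £619000 → (£631000 − £619000) × 1.85% × 59/365 = £35.8849
Total = £8100.8712

£8100.87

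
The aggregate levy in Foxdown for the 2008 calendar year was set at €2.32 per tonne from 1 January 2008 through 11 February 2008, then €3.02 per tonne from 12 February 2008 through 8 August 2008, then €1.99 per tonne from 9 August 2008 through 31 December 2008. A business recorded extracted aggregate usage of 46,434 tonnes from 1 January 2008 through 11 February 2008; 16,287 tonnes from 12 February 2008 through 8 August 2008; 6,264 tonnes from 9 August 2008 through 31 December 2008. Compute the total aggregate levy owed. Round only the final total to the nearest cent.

1 January – 11 February 2008: 46,434 tonnes at €2.32/tonne → €107726.88
12 February – 8 August 2008: 16,287 tonnes at €3.02/tonne → €49186.74
9 August – 31 December 2008: 6,264 tonnes at €1.99/tonne → €12465.36

€169378.98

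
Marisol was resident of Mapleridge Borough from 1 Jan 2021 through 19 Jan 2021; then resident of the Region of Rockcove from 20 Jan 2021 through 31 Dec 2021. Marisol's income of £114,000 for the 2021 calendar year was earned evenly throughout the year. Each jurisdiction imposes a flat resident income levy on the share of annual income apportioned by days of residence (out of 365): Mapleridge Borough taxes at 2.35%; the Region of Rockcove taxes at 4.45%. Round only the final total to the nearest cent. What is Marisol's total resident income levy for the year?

Mapleridge Borough, 1 Jan – 19 Jan 2021: 19 days → £114,000 × 2.35% × 19/365 = £139.4548
The Region of Rockcove, 20 Jan – 31 Dec 2021: 346 days → £114,000 × 4.45% × 346/365 = £4,808.9260
Total = £4,948.3808

£4,948.38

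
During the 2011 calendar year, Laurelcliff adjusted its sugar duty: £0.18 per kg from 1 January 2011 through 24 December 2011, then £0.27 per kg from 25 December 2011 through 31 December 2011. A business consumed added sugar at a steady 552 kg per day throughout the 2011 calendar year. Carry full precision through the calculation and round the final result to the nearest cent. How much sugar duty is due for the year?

£36,614.16

1 January – 24 December 2011: 358 days × 552 kg/day = 197,616 kg at £0.18/kg → £35,570.88
25 December – 31 December 2011: 7 days × 552 kg/day = 3,864 kg at £0.27/kg → £1,043.28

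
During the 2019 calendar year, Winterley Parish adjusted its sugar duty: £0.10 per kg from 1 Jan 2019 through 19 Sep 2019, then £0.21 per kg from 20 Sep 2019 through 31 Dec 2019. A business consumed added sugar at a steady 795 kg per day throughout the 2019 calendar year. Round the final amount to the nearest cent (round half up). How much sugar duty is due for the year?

£38,024.85

1 Jan – 19 Sep 2019: 262 days × 795 kg/day = 208,290 kg at £0.10/kg → £20,829.00
20 Sep – 31 Dec 2019: 103 days × 795 kg/day = 81,885 kg at £0.21/kg → £17,195.85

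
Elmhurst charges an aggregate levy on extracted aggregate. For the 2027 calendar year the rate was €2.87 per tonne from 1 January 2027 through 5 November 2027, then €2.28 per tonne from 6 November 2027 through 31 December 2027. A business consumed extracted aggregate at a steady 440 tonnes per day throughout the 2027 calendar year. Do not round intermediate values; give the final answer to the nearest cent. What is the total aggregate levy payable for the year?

1 January – 5 November 2027: 309 days × 440 tonnes/day = 135,960 tonnes at €2.87/tonne → €390,205.20
6 November – 31 December 2027: 56 days × 440 tonnes/day = 24,640 tonnes at €2.28/tonne → €56,179.20

€446,384.40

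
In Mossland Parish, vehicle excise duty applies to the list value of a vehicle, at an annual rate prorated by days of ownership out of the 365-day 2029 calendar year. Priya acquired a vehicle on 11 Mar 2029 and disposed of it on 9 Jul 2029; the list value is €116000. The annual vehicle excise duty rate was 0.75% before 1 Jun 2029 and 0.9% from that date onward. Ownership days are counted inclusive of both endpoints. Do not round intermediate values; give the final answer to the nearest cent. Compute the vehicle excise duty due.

11 Mar – 31 May 2029: 82 days at 0.75% → €116000 × 0.75% × 82/365 = €195.4521
1 Jun – 9 Jul 2029: 39 days at 0.9% → €116000 × 0.9% × 39/365 = €111.5507
Total = €307.0027

€307.00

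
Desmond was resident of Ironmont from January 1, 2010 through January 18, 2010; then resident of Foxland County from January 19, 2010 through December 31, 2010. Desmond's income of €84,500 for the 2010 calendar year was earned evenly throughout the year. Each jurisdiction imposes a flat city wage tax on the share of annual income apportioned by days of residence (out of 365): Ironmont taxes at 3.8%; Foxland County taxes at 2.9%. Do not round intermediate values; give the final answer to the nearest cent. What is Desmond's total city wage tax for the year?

Ironmont, January 1 – January 18, 2010: 18 days → €84,500 × 3.8% × 18/365 = €158.3507
Foxland County, January 19 – December 31, 2010: 347 days → €84,500 × 2.9% × 347/365 = €2,329.6534
Total = €2,488.0041

€2,488.00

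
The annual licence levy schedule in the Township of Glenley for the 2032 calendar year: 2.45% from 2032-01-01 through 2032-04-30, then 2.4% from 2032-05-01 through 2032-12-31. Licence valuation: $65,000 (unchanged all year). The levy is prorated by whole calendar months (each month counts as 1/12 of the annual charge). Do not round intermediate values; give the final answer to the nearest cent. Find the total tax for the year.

$1,570.83

2032-01-01 to 2032-04-30: 4 months at 2.45% → $65,000 × 2.45% × 4/12 = $530.8333
2032-05-01 to 2032-12-31: 8 months at 2.4% → $65,000 × 2.4% × 8/12 = $1,040.0000
Total = $1,570.8333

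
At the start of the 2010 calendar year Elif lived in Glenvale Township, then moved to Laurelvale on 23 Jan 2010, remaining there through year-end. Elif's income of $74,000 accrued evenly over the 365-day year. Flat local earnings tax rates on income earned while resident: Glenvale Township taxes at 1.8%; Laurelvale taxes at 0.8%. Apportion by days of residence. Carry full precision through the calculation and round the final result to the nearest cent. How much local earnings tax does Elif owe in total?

$636.60

Glenvale Township, 1 Jan – 22 Jan 2010: 22 days → $74,000 × 1.8% × 22/365 = $80.2849
Laurelvale, 23 Jan – 31 Dec 2010: 343 days → $74,000 × 0.8% × 343/365 = $556.3178
Total = $636.6027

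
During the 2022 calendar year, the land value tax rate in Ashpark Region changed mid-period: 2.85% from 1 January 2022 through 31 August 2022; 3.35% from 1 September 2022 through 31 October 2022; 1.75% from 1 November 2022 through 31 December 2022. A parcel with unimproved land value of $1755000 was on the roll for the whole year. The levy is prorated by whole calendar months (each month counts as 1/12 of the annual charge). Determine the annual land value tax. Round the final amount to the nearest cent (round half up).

$48262.50

1 January – 31 August 2022: 8 months at 2.85% → $1755000 × 2.85% × 8/12 = $33345.0000
1 September – 31 October 2022: 2 months at 3.35% → $1755000 × 3.35% × 2/12 = $9798.7500
1 November – 31 December 2022: 2 months at 1.75% → $1755000 × 1.75% × 2/12 = $5118.7500
Total = $48262.5000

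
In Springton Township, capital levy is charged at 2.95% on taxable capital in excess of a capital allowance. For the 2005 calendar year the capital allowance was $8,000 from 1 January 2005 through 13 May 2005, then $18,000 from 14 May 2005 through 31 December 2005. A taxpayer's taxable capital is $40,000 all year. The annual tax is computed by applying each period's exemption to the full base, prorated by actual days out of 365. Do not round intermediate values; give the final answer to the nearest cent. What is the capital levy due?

1 January – 13 May 2005: 133 days, exemption $8,000 → ($40,000 − $8,000) × 2.95% × 133/365 = $343.9781
14 May – 31 December 2005: 232 days, exemption $18,000 → ($40,000 − $18,000) × 2.95% × 232/365 = $412.5151
Total = $756.4932

$756.49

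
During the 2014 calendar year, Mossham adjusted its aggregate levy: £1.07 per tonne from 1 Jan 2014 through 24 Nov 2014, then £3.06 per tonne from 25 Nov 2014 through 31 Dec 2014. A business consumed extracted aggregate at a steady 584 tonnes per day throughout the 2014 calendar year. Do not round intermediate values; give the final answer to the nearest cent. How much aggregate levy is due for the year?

1 Jan – 24 Nov 2014: 328 days × 584 tonnes/day = 191,552 tonnes at £1.07/tonne → £204,960.64
25 Nov – 31 Dec 2014: 37 days × 584 tonnes/day = 21,608 tonnes at £3.06/tonne → £66,120.48

£271,081.12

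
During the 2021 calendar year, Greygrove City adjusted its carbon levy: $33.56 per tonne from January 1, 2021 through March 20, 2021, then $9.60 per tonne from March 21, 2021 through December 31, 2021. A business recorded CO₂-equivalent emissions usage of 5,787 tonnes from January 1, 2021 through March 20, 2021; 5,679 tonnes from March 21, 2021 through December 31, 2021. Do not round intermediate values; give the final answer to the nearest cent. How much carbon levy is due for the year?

January 1 – March 20, 2021: 5,787 tonnes at $33.56/tonne → $194,211.72
March 21 – December 31, 2021: 5,679 tonnes at $9.60/tonne → $54,518.40

$248,730.12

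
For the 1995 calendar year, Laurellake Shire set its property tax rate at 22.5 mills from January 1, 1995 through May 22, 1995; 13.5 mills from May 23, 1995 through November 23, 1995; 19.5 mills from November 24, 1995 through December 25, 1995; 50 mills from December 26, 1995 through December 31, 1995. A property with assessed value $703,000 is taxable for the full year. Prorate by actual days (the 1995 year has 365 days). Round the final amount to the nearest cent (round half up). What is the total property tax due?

January 1 – May 22, 1995: 142 days at 22.5 mills → $703,000 × 2.25% × 142/365 = $6,153.6575
May 23 – November 23, 1995: 185 days at 13.5 mills → $703,000 × 1.35% × 185/365 = $4,810.2534
November 24 – December 25, 1995: 32 days at 19.5 mills → $703,000 × 1.95% × 32/365 = $1,201.8411
December 26 – December 31, 1995: 6 days at 50 mills → $703,000 × 5% × 6/365 = $577.8082
Total = $12,743.5603

$12,743.56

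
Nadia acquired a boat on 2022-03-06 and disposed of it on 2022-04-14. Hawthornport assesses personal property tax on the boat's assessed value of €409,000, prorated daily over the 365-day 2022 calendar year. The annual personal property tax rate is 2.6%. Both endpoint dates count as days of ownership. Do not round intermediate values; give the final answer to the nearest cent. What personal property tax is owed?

€1,165.37

Days held (2022-03-06 to 2022-04-14): 40 out of 365
Tax = €409,000 × 2.6% × 40/365 = €1,165.3699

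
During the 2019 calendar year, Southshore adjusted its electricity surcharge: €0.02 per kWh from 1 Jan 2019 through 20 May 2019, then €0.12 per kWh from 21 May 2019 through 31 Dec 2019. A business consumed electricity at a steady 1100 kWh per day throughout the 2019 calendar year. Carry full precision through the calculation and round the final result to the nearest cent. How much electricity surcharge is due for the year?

1 Jan – 20 May 2019: 140 days × 1100 kWh/day = 154,000 kWh at €0.02/kWh → €3,080.00
21 May – 31 Dec 2019: 225 days × 1100 kWh/day = 247,500 kWh at €0.12/kWh → €29,700.00

€32,780.00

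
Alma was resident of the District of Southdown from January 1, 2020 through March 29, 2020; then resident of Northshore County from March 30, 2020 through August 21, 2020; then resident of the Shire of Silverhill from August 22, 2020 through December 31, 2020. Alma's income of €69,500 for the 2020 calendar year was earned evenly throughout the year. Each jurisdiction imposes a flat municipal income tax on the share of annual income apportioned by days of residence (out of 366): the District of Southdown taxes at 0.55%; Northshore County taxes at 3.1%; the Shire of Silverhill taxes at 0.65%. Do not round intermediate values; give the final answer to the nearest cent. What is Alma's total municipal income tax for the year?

€1,109.44

The District of Southdown, January 1 – March 29, 2020: 89 days → €69,500 × 0.55% × 89/366 = €92.9515
Northshore County, March 30 – August 21, 2020: 145 days → €69,500 × 3.1% × 145/366 = €853.5587
The Shire of Silverhill, August 22 – December 31, 2020: 132 days → €69,500 × 0.65% × 132/366 = €162.9262
Total = €1,109.4365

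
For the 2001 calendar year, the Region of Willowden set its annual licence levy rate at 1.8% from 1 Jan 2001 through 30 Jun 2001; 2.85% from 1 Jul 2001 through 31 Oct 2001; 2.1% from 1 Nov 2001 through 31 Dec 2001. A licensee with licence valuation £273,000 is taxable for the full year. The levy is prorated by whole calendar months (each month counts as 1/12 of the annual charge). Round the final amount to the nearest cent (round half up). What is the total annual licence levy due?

1 Jan – 30 Jun 2001: 6 months at 1.8% → £273,000 × 1.8% × 6/12 = £2,457.0000
1 Jul – 31 Oct 2001: 4 months at 2.85% → £273,000 × 2.85% × 4/12 = £2,593.5000
1 Nov – 31 Dec 2001: 2 months at 2.1% → £273,000 × 2.1% × 2/12 = £955.5000
Total = £6,006.0000

£6,006.00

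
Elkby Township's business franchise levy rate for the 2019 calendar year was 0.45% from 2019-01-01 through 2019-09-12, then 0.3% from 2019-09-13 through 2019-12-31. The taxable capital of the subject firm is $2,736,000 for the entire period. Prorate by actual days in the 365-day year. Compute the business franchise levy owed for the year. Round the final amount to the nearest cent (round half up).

$11,075.18

2019-01-01 to 2019-09-12: 255 days at 0.45% → $2,736,000 × 0.45% × 255/365 = $8,601.5342
2019-09-13 to 2019-12-31: 110 days at 0.3% → $2,736,000 × 0.3% × 110/365 = $2,473.6438
Total = $11,075.1781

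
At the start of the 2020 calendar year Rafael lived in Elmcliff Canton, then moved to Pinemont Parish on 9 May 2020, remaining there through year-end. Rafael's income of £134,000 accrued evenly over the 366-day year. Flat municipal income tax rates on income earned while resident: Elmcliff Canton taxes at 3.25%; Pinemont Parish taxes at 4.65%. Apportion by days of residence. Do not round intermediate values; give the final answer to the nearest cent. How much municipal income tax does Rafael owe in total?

£5,569.79

Elmcliff Canton, 1 Jan – 8 May 2020: 129 days → £134,000 × 3.25% × 129/366 = £1,534.9590
Pinemont Parish, 9 May – 31 Dec 2020: 237 days → £134,000 × 4.65% × 237/366 = £4,034.8279
Total = £5,569.7869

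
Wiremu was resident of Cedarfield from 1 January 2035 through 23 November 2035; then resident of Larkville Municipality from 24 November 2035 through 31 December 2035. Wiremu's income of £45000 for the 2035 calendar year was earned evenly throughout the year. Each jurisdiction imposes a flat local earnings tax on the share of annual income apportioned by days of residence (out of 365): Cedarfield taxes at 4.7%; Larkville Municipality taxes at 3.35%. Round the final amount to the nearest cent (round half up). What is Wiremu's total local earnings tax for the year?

£2051.75

Cedarfield, 1 January – 23 November 2035: 327 days → £45000 × 4.7% × 327/365 = £1894.8082
Larkville Municipality, 24 November – 31 December 2035: 38 days → £45000 × 3.35% × 38/365 = £156.9452
Total = £2051.7534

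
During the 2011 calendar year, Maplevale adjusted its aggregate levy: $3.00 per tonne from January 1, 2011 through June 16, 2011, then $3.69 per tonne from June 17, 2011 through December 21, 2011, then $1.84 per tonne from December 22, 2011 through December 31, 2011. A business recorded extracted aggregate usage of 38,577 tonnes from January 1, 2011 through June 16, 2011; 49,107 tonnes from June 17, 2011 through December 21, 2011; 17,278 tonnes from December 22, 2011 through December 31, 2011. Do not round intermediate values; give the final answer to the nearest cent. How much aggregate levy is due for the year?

$328,727.35

January 1 – June 16, 2011: 38,577 tonnes at $3.00/tonne → $115,731.00
June 17 – December 21, 2011: 49,107 tonnes at $3.69/tonne → $181,204.83
December 22 – December 31, 2011: 17,278 tonnes at $1.84/tonne → $31,791.52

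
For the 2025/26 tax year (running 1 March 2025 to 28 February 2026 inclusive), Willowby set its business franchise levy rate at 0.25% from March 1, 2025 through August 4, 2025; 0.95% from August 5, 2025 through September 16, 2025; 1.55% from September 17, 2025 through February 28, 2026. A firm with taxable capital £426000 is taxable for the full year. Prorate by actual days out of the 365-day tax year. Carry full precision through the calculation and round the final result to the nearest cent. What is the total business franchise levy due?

£3919.78

March 1 – August 4, 2025: 157 days at 0.25% → £426000 × 0.25% × 157/365 = £458.0959
August 5 – September 16, 2025: 43 days at 0.95% → £426000 × 0.95% × 43/365 = £476.7699
September 17, 2025 – February 28, 2026: 165 days at 1.55% → £426000 × 1.55% × 165/365 = £2984.9178
Total = £3919.7836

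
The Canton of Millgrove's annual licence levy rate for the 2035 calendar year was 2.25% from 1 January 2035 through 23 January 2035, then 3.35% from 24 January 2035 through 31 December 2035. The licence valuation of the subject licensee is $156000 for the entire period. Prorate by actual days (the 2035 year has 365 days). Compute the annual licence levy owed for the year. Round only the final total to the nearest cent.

$5117.87

1 January – 23 January 2035: 23 days at 2.25% → $156000 × 2.25% × 23/365 = $221.1781
24 January – 31 December 2035: 342 days at 3.35% → $156000 × 3.35% × 342/365 = $4896.6904
Total = $5117.8685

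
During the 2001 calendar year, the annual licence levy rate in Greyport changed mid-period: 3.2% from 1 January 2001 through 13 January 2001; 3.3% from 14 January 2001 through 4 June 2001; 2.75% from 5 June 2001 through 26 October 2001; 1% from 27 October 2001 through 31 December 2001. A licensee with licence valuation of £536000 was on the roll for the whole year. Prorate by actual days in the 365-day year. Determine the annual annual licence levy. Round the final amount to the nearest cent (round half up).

1 January – 13 January 2001: 13 days at 3.2% → £536000 × 3.2% × 13/365 = £610.8932
14 January – 4 June 2001: 142 days at 3.3% → £536000 × 3.3% × 142/365 = £6881.3589
5 June – 26 October 2001: 144 days at 2.75% → £536000 × 2.75% × 144/365 = £5815.2329
27 October – 31 December 2001: 66 days at 1% → £536000 × 1% × 66/365 = £969.2055
Total = £14276.6904

£14276.69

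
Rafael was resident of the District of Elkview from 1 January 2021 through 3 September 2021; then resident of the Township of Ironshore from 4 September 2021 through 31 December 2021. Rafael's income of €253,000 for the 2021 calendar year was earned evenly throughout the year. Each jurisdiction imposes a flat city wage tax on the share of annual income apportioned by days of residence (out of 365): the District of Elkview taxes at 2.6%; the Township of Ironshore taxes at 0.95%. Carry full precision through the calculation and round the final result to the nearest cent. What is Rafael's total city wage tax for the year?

€5,217.00

The District of Elkview, 1 January – 3 September 2021: 246 days → €253,000 × 2.6% × 246/365 = €4,433.3918
The Township of Ironshore, 4 September – 31 December 2021: 119 days → €253,000 × 0.95% × 119/365 = €783.6068
Total = €5,216.9986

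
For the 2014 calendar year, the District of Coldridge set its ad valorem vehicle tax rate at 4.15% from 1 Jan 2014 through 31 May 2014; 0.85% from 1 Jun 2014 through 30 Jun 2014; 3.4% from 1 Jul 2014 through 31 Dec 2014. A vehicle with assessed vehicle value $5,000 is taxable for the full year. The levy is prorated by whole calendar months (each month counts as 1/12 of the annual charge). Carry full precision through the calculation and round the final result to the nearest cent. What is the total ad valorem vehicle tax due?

1 Jan – 31 May 2014: 5 months at 4.15% → $5,000 × 4.15% × 5/12 = $86.4583
1 Jun – 30 Jun 2014: 1 month at 0.85% → $5,000 × 0.85% × 1/12 = $3.5417
1 Jul – 31 Dec 2014: 6 months at 3.4% → $5,000 × 3.4% × 6/12 = $85.0000
Total = $175.0000

$175.00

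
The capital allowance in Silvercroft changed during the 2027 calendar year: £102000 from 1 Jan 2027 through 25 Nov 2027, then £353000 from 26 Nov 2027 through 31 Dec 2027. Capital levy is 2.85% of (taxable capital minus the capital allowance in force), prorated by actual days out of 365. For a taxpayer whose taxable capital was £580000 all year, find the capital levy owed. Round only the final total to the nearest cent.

£12917.45

1 Jan – 25 Nov 2027: 329 days, exemption £102000 → (£580000 − £102000) × 2.85% × 329/365 = £12279.3616
26 Nov – 31 Dec 2027: 36 days, exemption £353000 → (£580000 − £353000) × 2.85% × 36/365 = £638.0877
Total = £12917.4493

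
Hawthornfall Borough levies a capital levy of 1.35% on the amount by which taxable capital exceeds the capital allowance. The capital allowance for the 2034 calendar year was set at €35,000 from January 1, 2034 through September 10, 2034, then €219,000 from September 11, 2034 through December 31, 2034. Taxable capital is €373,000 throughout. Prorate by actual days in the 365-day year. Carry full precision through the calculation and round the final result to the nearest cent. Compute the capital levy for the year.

€3,800.79

January 1 – September 10, 2034: 253 days, exemption €35,000 → (€373,000 − €35,000) × 1.35% × 253/365 = €3,162.8466
September 11 – December 31, 2034: 112 days, exemption €219,000 → (€373,000 − €219,000) × 1.35% × 112/365 = €637.9397
Total = €3,800.7863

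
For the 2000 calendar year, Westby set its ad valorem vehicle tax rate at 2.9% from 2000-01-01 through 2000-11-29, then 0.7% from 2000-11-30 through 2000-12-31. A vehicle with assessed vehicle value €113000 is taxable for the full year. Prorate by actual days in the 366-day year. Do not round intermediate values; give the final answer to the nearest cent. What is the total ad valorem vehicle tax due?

2000-01-01 to 2000-11-29: 334 days at 2.9% → €113000 × 2.9% × 334/366 = €2990.4863
2000-11-30 to 2000-12-31: 32 days at 0.7% → €113000 × 0.7% × 32/366 = €69.1585
Total = €3059.6448

€3059.64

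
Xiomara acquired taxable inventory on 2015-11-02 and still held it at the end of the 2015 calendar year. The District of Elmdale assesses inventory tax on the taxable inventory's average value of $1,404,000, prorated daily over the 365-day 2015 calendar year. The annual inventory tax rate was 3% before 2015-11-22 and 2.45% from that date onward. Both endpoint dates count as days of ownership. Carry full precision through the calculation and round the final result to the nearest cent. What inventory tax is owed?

$6,077.59

2015-11-02 to 2015-11-21: 20 days at 3% → $1,404,000 × 3% × 20/365 = $2,307.9452
2015-11-22 to 2015-12-31: 40 days at 2.45% → $1,404,000 × 2.45% × 40/365 = $3,769.6438
Total = $6,077.5890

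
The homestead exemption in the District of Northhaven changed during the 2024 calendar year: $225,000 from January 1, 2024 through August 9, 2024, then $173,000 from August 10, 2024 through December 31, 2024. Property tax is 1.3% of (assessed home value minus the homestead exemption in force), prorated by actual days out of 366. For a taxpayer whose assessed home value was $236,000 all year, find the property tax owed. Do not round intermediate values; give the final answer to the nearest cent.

January 1 – August 9, 2024: 222 days, exemption $225,000 → ($236,000 − $225,000) × 1.3% × 222/366 = $86.7377
August 10 – December 31, 2024: 144 days, exemption $173,000 → ($236,000 − $173,000) × 1.3% × 144/366 = $322.2295
Total = $408.9672

$408.97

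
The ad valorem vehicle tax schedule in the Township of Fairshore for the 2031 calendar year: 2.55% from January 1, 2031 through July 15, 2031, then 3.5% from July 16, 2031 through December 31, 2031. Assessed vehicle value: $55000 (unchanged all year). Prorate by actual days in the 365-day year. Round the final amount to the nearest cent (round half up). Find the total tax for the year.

$1644.42

January 1 – July 15, 2031: 196 days at 2.55% → $55000 × 2.55% × 196/365 = $753.1233
July 16 – December 31, 2031: 169 days at 3.5% → $55000 × 3.5% × 169/365 = $891.3014
Total = $1644.4247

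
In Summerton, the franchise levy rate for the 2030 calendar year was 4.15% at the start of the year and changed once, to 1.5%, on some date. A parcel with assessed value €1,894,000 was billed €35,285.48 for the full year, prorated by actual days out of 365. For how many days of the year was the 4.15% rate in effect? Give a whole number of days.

50 days

Let d = days at the first rate; then 365 − d days at the second rate.
€1,894,000 × [4.15%·d + 1.5%·(365−d)] / 365 = €35,285.48
Solving gives d = 50, so the new rate took effect on 20 Feb 2030.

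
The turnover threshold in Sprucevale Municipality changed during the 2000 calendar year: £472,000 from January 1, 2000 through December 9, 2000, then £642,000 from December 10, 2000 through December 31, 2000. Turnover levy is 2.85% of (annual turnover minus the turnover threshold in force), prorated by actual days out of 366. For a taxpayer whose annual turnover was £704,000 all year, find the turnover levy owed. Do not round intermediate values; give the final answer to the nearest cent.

January 1 – December 9, 2000: 344 days, exemption £472,000 → (£704,000 − £472,000) × 2.85% × 344/366 = £6,214.5574
December 10 – December 31, 2000: 22 days, exemption £642,000 → (£704,000 − £642,000) × 2.85% × 22/366 = £106.2131
Total = £6,320.7705

£6,320.77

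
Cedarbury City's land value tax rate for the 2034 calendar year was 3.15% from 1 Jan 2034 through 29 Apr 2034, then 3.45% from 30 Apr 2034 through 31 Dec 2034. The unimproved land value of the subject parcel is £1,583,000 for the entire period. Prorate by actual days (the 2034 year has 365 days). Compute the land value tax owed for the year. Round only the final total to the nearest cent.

1 Jan – 29 Apr 2034: 119 days at 3.15% → £1,583,000 × 3.15% × 119/365 = £16,257.1932
30 Apr – 31 Dec 2034: 246 days at 3.45% → £1,583,000 × 3.45% × 246/365 = £36,808.0027
Total = £53,065.1959

£53,065.20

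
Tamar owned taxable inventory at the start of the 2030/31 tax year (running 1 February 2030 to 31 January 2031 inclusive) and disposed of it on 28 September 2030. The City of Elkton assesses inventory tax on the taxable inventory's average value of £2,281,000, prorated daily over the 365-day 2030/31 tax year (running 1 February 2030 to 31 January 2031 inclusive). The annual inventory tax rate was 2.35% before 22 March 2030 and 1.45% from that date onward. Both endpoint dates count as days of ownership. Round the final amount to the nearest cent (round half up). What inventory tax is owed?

£24,503.56

1 February – 21 March 2030: 49 days at 2.35% → £2,281,000 × 2.35% × 49/365 = £7,196.0863
22 March – 28 September 2030: 191 days at 1.45% → £2,281,000 × 1.45% × 191/365 = £17,307.4781
Total = £24,503.5644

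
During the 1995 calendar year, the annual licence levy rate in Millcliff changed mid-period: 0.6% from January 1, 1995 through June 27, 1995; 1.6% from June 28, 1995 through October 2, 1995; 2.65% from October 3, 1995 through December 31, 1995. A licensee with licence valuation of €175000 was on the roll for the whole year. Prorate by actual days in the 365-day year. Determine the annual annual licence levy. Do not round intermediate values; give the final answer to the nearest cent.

January 1 – June 27, 1995: 178 days at 0.6% → €175000 × 0.6% × 178/365 = €512.0548
June 28 – October 2, 1995: 97 days at 1.6% → €175000 × 1.6% × 97/365 = €744.1096
October 3 – December 31, 1995: 90 days at 2.65% → €175000 × 2.65% × 90/365 = €1143.4932
Total = €2399.6575

€2399.66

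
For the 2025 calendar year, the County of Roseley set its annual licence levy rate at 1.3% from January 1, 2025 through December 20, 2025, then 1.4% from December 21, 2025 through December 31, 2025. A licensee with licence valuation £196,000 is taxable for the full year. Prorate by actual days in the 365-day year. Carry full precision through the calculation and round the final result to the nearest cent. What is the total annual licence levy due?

January 1 – December 20, 2025: 354 days at 1.3% → £196,000 × 1.3% × 354/365 = £2,471.2110
December 21 – December 31, 2025: 11 days at 1.4% → £196,000 × 1.4% × 11/365 = £82.6959
Total = £2,553.9068

£2,553.91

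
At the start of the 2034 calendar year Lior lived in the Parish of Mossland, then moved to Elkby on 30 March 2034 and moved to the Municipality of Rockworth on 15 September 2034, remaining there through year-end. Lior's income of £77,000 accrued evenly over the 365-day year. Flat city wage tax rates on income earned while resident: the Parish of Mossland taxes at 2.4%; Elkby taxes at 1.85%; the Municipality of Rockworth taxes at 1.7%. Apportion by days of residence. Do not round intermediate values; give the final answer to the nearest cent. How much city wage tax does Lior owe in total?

£1,492.43

The Parish of Mossland, 1 January – 29 March 2034: 88 days → £77,000 × 2.4% × 88/365 = £445.5452
Elkby, 30 March – 14 September 2034: 169 days → £77,000 × 1.85% × 169/365 = £659.5630
The Municipality of Rockworth, 15 September – 31 December 2034: 108 days → £77,000 × 1.7% × 108/365 = £387.3205
Total = £1,492.4288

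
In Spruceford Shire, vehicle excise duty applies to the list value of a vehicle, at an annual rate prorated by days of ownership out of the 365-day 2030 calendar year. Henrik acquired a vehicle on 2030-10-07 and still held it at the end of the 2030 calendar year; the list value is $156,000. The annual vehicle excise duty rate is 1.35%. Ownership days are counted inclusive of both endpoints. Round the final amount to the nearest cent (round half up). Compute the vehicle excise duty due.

Days held (2030-10-07 to 2030-12-31): 86 out of 365
Tax = $156,000 × 1.35% × 86/365 = $496.2082

$496.21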